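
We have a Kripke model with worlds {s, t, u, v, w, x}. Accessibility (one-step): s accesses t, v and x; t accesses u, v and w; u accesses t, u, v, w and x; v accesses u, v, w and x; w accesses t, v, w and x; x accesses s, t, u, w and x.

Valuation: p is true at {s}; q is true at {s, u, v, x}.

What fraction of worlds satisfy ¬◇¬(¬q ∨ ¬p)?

s: ◇¬(¬q ∨ ¬p) is F. ✓
t: ◇¬(¬q ∨ ¬p) is F. ✓
u: ◇¬(¬q ∨ ¬p) is F. ✓
v: ◇¬(¬q ∨ ¬p) is F. ✓
w: ◇¬(¬q ∨ ¬p) is F. ✓
x: ◇¬(¬q ∨ ¬p) is T. ✗
That's 5 of 6 worlds, so 5/6.

5/6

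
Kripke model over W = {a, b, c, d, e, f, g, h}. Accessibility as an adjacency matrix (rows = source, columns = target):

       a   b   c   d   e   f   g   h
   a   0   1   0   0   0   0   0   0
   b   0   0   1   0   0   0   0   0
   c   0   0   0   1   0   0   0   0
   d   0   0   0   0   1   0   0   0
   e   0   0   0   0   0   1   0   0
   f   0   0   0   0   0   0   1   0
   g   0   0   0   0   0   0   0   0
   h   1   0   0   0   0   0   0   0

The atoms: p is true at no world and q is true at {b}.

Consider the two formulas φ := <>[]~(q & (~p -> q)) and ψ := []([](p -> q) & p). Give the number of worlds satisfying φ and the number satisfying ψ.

For <>[]~(q & (~p -> q)):
a: successors {b}; []~(q & (~p -> q)) there: b:T. ✓
b: successors {c}; []~(q & (~p -> q)) there: c:T. ✓
c: successors {d}; []~(q & (~p -> q)) there: d:T. ✓
d: successors {e}; []~(q & (~p -> q)) there: e:T. ✓
e: successors {f}; []~(q & (~p -> q)) there: f:T. ✓
f: successors {g}; []~(q & (~p -> q)) there: g:T. ✓
g: no successors, so <>[]~(q & (~p -> q)) fails. ✗
h: successors {a}; []~(q & (~p -> q)) there: a:F. ✗
— 6 worlds.
For []([](p -> q) & p):
a: successors {b}; [](p -> q) & p there: b:F. ✗
b: successors {c}; [](p -> q) & p there: c:F. ✗
c: successors {d}; [](p -> q) & p there: d:F. ✗
d: successors {e}; [](p -> q) & p there: e:F. ✗
e: successors {f}; [](p -> q) & p there: f:F. ✗
f: successors {g}; [](p -> q) & p there: g:F. ✗
g: no successors, so []([](p -> q) & p) holds vacuously. ✓
h: successors {a}; [](p -> q) & p there: a:F. ✗
— 1 world.

6 and 1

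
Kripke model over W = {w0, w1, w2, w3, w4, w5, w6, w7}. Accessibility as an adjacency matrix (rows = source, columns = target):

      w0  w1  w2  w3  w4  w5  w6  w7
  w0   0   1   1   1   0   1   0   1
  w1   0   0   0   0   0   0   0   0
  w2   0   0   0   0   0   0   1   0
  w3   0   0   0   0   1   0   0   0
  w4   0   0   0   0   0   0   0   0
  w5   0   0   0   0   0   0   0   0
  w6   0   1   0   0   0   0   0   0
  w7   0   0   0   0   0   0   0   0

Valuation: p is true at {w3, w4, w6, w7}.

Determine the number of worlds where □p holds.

w0: successors {w1, w2, w3, w5, w7}; p there: w1:F, w2:F, w3:T, w5:F, w7:T. ✗
w1: no successors, so □p holds vacuously. ✓
w2: successors {w6}; p there: w6:T. ✓
w3: successors {w4}; p there: w4:T. ✓
w4: no successors, so □p holds vacuously. ✓
w5: no successors, so □p holds vacuously. ✓
w6: successors {w1}; p there: w1:F. ✗
w7: no successors, so □p holds vacuously. ✓
Satisfying worlds: {w1, w2, w3, w4, w5, w7}.

6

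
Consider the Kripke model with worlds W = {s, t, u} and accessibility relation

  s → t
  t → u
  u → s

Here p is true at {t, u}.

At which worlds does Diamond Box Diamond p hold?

s: successors {t}; Box Diamond p there: t:F. ✗
t: successors {u}; Box Diamond p there: u:T. ✓
u: successors {s}; Box Diamond p there: s:T. ✓

{t, u}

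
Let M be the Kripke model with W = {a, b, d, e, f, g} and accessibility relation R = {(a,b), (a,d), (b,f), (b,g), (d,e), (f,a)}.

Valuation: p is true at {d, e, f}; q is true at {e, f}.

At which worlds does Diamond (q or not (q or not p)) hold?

a: successors {b, d}; q or not (q or not p) there: b:F, d:T. ✓
b: successors {f, g}; q or not (q or not p) there: f:T, g:F. ✓
d: successors {e}; q or not (q or not p) there: e:T. ✓
e: no successors, so Diamond (q or not (q or not p)) fails. ✗
f: successors {a}; q or not (q or not p) there: a:F. ✗
g: no successors, so Diamond (q or not (q or not p)) fails. ✗

{a, b, d}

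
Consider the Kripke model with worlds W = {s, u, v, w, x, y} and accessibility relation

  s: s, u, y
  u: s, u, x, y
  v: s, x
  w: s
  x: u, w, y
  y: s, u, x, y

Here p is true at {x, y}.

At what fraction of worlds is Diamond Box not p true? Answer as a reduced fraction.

1/6

s: successors {s, u, y}; Box not p there: s:F, u:F, y:F. ✗
u: successors {s, u, x, y}; Box not p there: s:F, u:F, x:F, y:F. ✗
v: successors {s, x}; Box not p there: s:F, x:F. ✗
w: successors {s}; Box not p there: s:F. ✗
x: successors {u, w, y}; Box not p there: u:F, w:T, y:F. ✓
y: successors {s, u, x, y}; Box not p there: s:F, u:F, x:F, y:F. ✗
That's 1 of 6 worlds, so 1/6.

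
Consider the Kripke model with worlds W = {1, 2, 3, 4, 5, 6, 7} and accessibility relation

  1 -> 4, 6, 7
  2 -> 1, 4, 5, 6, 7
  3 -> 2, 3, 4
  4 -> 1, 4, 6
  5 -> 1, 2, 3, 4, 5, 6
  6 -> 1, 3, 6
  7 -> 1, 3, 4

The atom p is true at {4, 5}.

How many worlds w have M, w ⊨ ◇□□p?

1: successors {4, 6, 7}; □□p there: 4:F, 6:F, 7:F. ✗
2: successors {1, 4, 5, 6, 7}; □□p there: 1:F, 4:F, 5:F, 6:F, 7:F. ✗
3: successors {2, 3, 4}; □□p there: 2:F, 3:F, 4:F. ✗
4: successors {1, 4, 6}; □□p there: 1:F, 4:F, 6:F. ✗
5: successors {1, 2, 3, 4, 5, 6}; □□p there: 1:F, 2:F, 3:F, 4:F, 5:F, 6:F. ✗
6: successors {1, 3, 6}; □□p there: 1:F, 3:F, 6:F. ✗
7: successors {1, 3, 4}; □□p there: 1:F, 3:F, 4:F. ✗
Satisfying worlds: ∅.

0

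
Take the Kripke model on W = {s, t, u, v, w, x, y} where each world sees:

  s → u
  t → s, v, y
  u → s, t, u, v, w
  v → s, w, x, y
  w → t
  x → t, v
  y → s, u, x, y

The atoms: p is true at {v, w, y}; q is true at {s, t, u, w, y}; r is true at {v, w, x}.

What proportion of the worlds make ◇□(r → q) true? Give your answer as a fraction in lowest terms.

4/7

s: successors {u}; □(r → q) there: u:F. ✗
t: successors {s, v, y}; □(r → q) there: s:T, v:F, y:F. ✓
u: successors {s, t, u, v, w}; □(r → q) there: s:T, t:F, u:F, v:F, w:T. ✓
v: successors {s, w, x, y}; □(r → q) there: s:T, w:T, x:F, y:F. ✓
w: successors {t}; □(r → q) there: t:F. ✗
x: successors {t, v}; □(r → q) there: t:F, v:F. ✗
y: successors {s, u, x, y}; □(r → q) there: s:T, u:F, x:F, y:F. ✓
That's 4 of 7 worlds, so 4/7.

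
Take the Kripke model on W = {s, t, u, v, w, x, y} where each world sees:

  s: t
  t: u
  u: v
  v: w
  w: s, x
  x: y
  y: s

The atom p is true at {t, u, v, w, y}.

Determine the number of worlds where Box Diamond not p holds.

s: successors {t}; Diamond not p there: t:F. ✗
t: successors {u}; Diamond not p there: u:F. ✗
u: successors {v}; Diamond not p there: v:F. ✗
v: successors {w}; Diamond not p there: w:T. ✓
w: successors {s, x}; Diamond not p there: s:F, x:F. ✗
x: successors {y}; Diamond not p there: y:T. ✓
y: successors {s}; Diamond not p there: s:F. ✗
Satisfying worlds: {v, x}.

2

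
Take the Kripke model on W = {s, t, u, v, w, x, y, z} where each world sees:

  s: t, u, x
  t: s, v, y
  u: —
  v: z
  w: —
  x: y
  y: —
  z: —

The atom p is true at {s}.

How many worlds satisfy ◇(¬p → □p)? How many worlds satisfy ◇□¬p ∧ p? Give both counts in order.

For ◇(¬p → □p):
s: successors {t, u, x}; ¬p → □p there: t:F, u:T, x:F. ✓
t: successors {s, v, y}; ¬p → □p there: s:T, v:F, y:T. ✓
u: no successors, so ◇(¬p → □p) fails. ✗
v: successors {z}; ¬p → □p there: z:T. ✓
w: no successors, so ◇(¬p → □p) fails. ✗
x: successors {y}; ¬p → □p there: y:T. ✓
y: no successors, so ◇(¬p → □p) fails. ✗
z: no successors, so ◇(¬p → □p) fails. ✗
— 4 worlds.
For ◇□¬p ∧ p:
s: ◇□¬p is T, p is T. ✓
t: ◇□¬p is T, p is F. ✗
u: ◇□¬p is F, p is F. ✗
v: ◇□¬p is T, p is F. ✗
w: ◇□¬p is F, p is F. ✗
x: ◇□¬p is T, p is F. ✗
y: ◇□¬p is F, p is F. ✗
z: ◇□¬p is F, p is F. ✗
— 1 world.

4 and 1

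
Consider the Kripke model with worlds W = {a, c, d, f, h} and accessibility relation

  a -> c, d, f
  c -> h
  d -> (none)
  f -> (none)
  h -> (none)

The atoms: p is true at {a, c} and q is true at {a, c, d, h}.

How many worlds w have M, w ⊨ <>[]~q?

a: successors {c, d, f}; []~q there: c:F, d:T, f:T. ✓
c: successors {h}; []~q there: h:T. ✓
d: no successors, so <>[]~q fails. ✗
f: no successors, so <>[]~q fails. ✗
h: no successors, so <>[]~q fails. ✗
Satisfying worlds: {a, c}.

2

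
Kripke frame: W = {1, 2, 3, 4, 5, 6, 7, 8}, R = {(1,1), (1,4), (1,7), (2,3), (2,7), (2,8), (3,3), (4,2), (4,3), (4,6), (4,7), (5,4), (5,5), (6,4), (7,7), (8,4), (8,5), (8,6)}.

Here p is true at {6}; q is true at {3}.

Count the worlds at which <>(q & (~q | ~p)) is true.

3

1: successors {1, 4, 7}; q & (~q | ~p) there: 1:F, 4:F, 7:F. ✗
2: successors {3, 7, 8}; q & (~q | ~p) there: 3:T, 7:F, 8:F. ✓
3: successors {3}; q & (~q | ~p) there: 3:T. ✓
4: successors {2, 3, 6, 7}; q & (~q | ~p) there: 2:F, 3:T, 6:F, 7:F. ✓
5: successors {4, 5}; q & (~q | ~p) there: 4:F, 5:F. ✗
6: successors {4}; q & (~q | ~p) there: 4:F. ✗
7: successors {7}; q & (~q | ~p) there: 7:F. ✗
8: successors {4, 5, 6}; q & (~q | ~p) there: 4:F, 5:F, 6:F. ✗
Satisfying worlds: {2, 3, 4}.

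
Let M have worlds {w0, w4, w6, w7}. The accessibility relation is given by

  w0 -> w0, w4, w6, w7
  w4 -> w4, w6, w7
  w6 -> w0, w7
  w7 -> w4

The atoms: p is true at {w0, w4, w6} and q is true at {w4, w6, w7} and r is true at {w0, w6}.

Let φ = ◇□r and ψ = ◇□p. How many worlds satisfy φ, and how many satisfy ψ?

For ◇□r:
w0: successors {w0, w4, w6, w7}; □r there: w0:F, w4:F, w6:F, w7:F. ✗
w4: successors {w4, w6, w7}; □r there: w4:F, w6:F, w7:F. ✗
w6: successors {w0, w7}; □r there: w0:F, w7:F. ✗
w7: successors {w4}; □r there: w4:F. ✗
— 0 worlds.
For ◇□p:
w0: successors {w0, w4, w6, w7}; □p there: w0:F, w4:F, w6:F, w7:T. ✓
w4: successors {w4, w6, w7}; □p there: w4:F, w6:F, w7:T. ✓
w6: successors {w0, w7}; □p there: w0:F, w7:T. ✓
w7: successors {w4}; □p there: w4:F. ✗
— 3 worlds.

0 and 3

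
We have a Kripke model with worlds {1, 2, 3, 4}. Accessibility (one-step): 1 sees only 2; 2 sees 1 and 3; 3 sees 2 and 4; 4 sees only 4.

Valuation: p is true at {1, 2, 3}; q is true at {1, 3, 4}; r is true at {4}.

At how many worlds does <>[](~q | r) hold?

3

1: successors {2}; [](~q | r) there: 2:F. ✗
2: successors {1, 3}; [](~q | r) there: 1:T, 3:T. ✓
3: successors {2, 4}; [](~q | r) there: 2:F, 4:T. ✓
4: successors {4}; [](~q | r) there: 4:T. ✓
Satisfying worlds: {2, 3, 4}.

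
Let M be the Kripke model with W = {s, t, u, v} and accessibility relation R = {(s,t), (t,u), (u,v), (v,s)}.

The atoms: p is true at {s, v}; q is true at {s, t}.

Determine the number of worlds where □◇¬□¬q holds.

2

s: successors {t}; ◇¬□¬q there: t:F. ✗
t: successors {u}; ◇¬□¬q there: u:T. ✓
u: successors {v}; ◇¬□¬q there: v:T. ✓
v: successors {s}; ◇¬□¬q there: s:F. ✗
Satisfying worlds: {t, u}.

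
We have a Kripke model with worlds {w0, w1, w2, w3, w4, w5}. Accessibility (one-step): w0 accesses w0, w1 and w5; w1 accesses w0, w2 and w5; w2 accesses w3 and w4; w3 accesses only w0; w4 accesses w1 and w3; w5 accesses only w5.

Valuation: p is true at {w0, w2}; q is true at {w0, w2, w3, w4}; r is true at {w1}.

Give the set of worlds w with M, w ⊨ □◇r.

w0: successors {w0, w1, w5}; ◇r there: w0:T, w1:F, w5:F. ✗
w1: successors {w0, w2, w5}; ◇r there: w0:T, w2:F, w5:F. ✗
w2: successors {w3, w4}; ◇r there: w3:F, w4:T. ✗
w3: successors {w0}; ◇r there: w0:T. ✓
w4: successors {w1, w3}; ◇r there: w1:F, w3:F. ✗
w5: successors {w5}; ◇r there: w5:F. ✗

{w3}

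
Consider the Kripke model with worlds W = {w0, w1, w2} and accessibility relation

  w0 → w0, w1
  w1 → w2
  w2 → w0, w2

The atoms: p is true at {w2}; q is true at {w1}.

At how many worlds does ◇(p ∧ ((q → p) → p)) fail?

1

w0: successors {w0, w1}; p ∧ ((q → p) → p) there: w0:F, w1:F. ✗
w1: successors {w2}; p ∧ ((q → p) → p) there: w2:T. ✓
w2: successors {w0, w2}; p ∧ ((q → p) → p) there: w0:F, w2:T. ✓
Satisfying worlds: {w1, w2}.
So ◇(p ∧ ((q → p) → p)) fails at the other 1 world.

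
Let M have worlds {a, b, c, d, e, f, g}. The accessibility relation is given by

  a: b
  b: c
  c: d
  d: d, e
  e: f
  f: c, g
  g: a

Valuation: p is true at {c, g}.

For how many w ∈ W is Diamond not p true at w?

a: successors {b}; not p there: b:T. ✓
b: successors {c}; not p there: c:F. ✗
c: successors {d}; not p there: d:T. ✓
d: successors {d, e}; not p there: d:T, e:T. ✓
e: successors {f}; not p there: f:T. ✓
f: successors {c, g}; not p there: c:F, g:F. ✗
g: successors {a}; not p there: a:T. ✓
Satisfying worlds: {a, c, d, e, g}.

5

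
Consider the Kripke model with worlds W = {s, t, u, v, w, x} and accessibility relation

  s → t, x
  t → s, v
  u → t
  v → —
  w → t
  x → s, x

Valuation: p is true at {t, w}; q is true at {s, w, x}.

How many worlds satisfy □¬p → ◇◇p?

s: □¬p is F, ◇◇p is F. ✓
t: □¬p is T, ◇◇p is T. ✓
u: □¬p is F, ◇◇p is F. ✓
v: □¬p is T, ◇◇p is F. ✗
w: □¬p is F, ◇◇p is F. ✓
x: □¬p is T, ◇◇p is T. ✓
Satisfying worlds: {s, t, u, w, x}.

5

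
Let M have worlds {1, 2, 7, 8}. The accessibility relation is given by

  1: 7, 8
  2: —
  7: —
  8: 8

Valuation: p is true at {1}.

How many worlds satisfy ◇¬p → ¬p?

1: ◇¬p is T, ¬p is F. ✗
2: ◇¬p is F, ¬p is T. ✓
7: ◇¬p is F, ¬p is T. ✓
8: ◇¬p is T, ¬p is T. ✓
Satisfying worlds: {2, 7, 8}.

3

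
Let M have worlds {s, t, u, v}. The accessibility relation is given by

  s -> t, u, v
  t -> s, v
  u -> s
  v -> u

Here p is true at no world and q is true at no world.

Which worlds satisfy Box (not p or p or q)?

{s, t, u, v}

s: successors {t, u, v}; not p or p or q there: t:T, u:T, v:T. ✓
t: successors {s, v}; not p or p or q there: s:T, v:T. ✓
u: successors {s}; not p or p or q there: s:T. ✓
v: successors {u}; not p or p or q there: u:T. ✓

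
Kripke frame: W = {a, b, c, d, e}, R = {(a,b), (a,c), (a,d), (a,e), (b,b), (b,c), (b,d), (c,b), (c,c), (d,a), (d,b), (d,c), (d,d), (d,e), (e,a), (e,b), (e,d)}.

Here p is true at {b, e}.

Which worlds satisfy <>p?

a: successors {b, c, d, e}; p there: b:T, c:F, d:F, e:T. ✓
b: successors {b, c, d}; p there: b:T, c:F, d:F. ✓
c: successors {b, c}; p there: b:T, c:F. ✓
d: successors {a, b, c, d, e}; p there: a:F, b:T, c:F, d:F, e:T. ✓
e: successors {a, b, d}; p there: a:F, b:T, d:F. ✓

{a, b, c, d, e}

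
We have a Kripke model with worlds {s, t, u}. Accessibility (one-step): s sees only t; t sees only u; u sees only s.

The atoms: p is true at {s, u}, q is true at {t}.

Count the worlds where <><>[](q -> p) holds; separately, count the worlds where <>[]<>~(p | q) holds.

2 and 0

For <><>[](q -> p):
s: successors {t}; <>[](q -> p) there: t:T. ✓
t: successors {u}; <>[](q -> p) there: u:F. ✗
u: successors {s}; <>[](q -> p) there: s:T. ✓
— 2 worlds.
For <>[]<>~(p | q):
s: successors {t}; []<>~(p | q) there: t:F. ✗
t: successors {u}; []<>~(p | q) there: u:F. ✗
u: successors {s}; []<>~(p | q) there: s:F. ✗
— 0 worlds.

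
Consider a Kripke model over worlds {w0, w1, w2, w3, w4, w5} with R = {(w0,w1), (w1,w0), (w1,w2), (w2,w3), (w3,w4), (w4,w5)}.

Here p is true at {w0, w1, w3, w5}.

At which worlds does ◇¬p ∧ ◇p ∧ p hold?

w0: ◇¬p ∧ ◇p is F, p is T. ✗
w1: ◇¬p ∧ ◇p is T, p is T. ✓
w2: ◇¬p ∧ ◇p is F, p is F. ✗
w3: ◇¬p ∧ ◇p is F, p is T. ✗
w4: ◇¬p ∧ ◇p is F, p is F. ✗
w5: ◇¬p ∧ ◇p is F, p is T. ✗

{w1}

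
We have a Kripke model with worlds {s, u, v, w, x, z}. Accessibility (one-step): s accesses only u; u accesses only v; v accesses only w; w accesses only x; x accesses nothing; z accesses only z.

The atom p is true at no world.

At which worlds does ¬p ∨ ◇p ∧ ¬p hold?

{s, u, v, w, x, z}

s: ¬p is T, ◇p ∧ ¬p is F. ✓
u: ¬p is T, ◇p ∧ ¬p is F. ✓
v: ¬p is T, ◇p ∧ ¬p is F. ✓
w: ¬p is T, ◇p ∧ ¬p is F. ✓
x: ¬p is T, ◇p ∧ ¬p is F. ✓
z: ¬p is T, ◇p ∧ ¬p is F. ✓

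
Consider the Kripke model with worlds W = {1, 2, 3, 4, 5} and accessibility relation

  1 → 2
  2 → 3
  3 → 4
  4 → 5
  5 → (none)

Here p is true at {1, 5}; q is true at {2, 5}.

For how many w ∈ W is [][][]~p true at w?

1: successors {2}; [][]~p there: 2:T. ✓
2: successors {3}; [][]~p there: 3:F. ✗
3: successors {4}; [][]~p there: 4:T. ✓
4: successors {5}; [][]~p there: 5:T. ✓
5: no successors, so [][][]~p holds vacuously. ✓
Satisfying worlds: {1, 3, 4, 5}.

4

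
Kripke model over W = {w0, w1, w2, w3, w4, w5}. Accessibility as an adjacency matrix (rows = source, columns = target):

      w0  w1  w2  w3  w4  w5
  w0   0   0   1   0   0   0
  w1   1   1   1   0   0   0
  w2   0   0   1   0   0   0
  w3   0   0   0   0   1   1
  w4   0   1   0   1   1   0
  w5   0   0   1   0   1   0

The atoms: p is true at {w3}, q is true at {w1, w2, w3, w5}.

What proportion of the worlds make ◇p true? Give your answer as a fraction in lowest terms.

1/6

w0: successors {w2}; p there: w2:F. ✗
w1: successors {w0, w1, w2}; p there: w0:F, w1:F, w2:F. ✗
w2: successors {w2}; p there: w2:F. ✗
w3: successors {w4, w5}; p there: w4:F, w5:F. ✗
w4: successors {w1, w3, w4}; p there: w1:F, w3:T, w4:F. ✓
w5: successors {w2, w4}; p there: w2:F, w4:F. ✗
That's 1 of 6 worlds, so 1/6.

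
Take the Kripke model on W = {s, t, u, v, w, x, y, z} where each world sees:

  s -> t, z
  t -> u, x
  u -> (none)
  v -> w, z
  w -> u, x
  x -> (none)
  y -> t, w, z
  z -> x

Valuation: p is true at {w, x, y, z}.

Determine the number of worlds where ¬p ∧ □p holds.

2

s: ¬p is T, □p is F. ✗
t: ¬p is T, □p is F. ✗
u: ¬p is T, □p is T. ✓
v: ¬p is T, □p is T. ✓
w: ¬p is F, □p is F. ✗
x: ¬p is F, □p is T. ✗
y: ¬p is F, □p is F. ✗
z: ¬p is F, □p is T. ✗
Satisfying worlds: {u, v}.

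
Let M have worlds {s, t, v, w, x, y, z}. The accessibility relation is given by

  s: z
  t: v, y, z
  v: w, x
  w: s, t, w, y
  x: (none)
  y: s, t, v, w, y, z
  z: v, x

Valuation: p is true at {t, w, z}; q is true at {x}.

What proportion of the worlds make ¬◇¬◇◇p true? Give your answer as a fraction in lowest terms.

s: ◇¬◇◇p is F. ✓
t: ◇¬◇◇p is F. ✓
v: ◇¬◇◇p is T. ✗
w: ◇¬◇◇p is T. ✗
x: ◇¬◇◇p is F. ✓
y: ◇¬◇◇p is T. ✗
z: ◇¬◇◇p is T. ✗
That's 3 of 7 worlds, so 3/7.

3/7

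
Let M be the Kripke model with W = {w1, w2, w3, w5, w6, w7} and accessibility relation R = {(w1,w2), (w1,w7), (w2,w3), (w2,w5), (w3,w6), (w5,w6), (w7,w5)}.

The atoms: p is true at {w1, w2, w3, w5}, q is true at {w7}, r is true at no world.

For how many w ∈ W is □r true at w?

1

w1: successors {w2, w7}; r there: w2:F, w7:F. ✗
w2: successors {w3, w5}; r there: w3:F, w5:F. ✗
w3: successors {w6}; r there: w6:F. ✗
w5: successors {w6}; r there: w6:F. ✗
w6: no successors, so □r holds vacuously. ✓
w7: successors {w5}; r there: w5:F. ✗
Satisfying worlds: {w6}.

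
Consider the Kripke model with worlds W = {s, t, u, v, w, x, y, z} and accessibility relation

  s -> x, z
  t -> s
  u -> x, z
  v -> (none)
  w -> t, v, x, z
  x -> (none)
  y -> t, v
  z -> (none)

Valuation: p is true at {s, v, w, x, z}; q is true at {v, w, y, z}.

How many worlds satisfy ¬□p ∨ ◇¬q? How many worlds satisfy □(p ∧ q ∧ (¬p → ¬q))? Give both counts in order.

5 and 3

For ¬□p ∨ ◇¬q:
s: ¬□p is F, ◇¬q is T. ✓
t: ¬□p is F, ◇¬q is T. ✓
u: ¬□p is F, ◇¬q is T. ✓
v: ¬□p is F, ◇¬q is F. ✗
w: ¬□p is T, ◇¬q is T. ✓
x: ¬□p is F, ◇¬q is F. ✗
y: ¬□p is T, ◇¬q is T. ✓
z: ¬□p is F, ◇¬q is F. ✗
— 5 worlds.
For □(p ∧ q ∧ (¬p → ¬q)):
s: successors {x, z}; p ∧ q ∧ (¬p → ¬q) there: x:F, z:T. ✗
t: successors {s}; p ∧ q ∧ (¬p → ¬q) there: s:F. ✗
u: successors {x, z}; p ∧ q ∧ (¬p → ¬q) there: x:F, z:T. ✗
v: no successors, so □(p ∧ q ∧ (¬p → ¬q)) holds vacuously. ✓
w: successors {t, v, x, z}; p ∧ q ∧ (¬p → ¬q) there: t:F, v:T, x:F, z:T. ✗
x: no successors, so □(p ∧ q ∧ (¬p → ¬q)) holds vacuously. ✓
y: successors {t, v}; p ∧ q ∧ (¬p → ¬q) there: t:F, v:T. ✗
z: no successors, so □(p ∧ q ∧ (¬p → ¬q)) holds vacuously. ✓
— 3 worlds.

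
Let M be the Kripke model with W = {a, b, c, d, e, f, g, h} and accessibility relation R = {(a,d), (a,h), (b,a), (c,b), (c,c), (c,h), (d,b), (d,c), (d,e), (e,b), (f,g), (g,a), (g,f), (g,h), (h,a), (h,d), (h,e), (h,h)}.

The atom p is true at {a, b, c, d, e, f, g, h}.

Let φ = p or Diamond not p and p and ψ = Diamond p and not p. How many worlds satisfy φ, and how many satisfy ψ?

8 and 0

For p or Diamond not p and p:
a: p is T, Diamond not p and p is F. ✓
b: p is T, Diamond not p and p is F. ✓
c: p is T, Diamond not p and p is F. ✓
d: p is T, Diamond not p and p is F. ✓
e: p is T, Diamond not p and p is F. ✓
f: p is T, Diamond not p and p is F. ✓
g: p is T, Diamond not p and p is F. ✓
h: p is T, Diamond not p and p is F. ✓
— 8 worlds.
For Diamond p and not p:
a: Diamond p is T, not p is F. ✗
b: Diamond p is T, not p is F. ✗
c: Diamond p is T, not p is F. ✗
d: Diamond p is T, not p is F. ✗
e: Diamond p is T, not p is F. ✗
f: Diamond p is T, not p is F. ✗
g: Diamond p is T, not p is F. ✗
h: Diamond p is T, not p is F. ✗
— 0 worlds.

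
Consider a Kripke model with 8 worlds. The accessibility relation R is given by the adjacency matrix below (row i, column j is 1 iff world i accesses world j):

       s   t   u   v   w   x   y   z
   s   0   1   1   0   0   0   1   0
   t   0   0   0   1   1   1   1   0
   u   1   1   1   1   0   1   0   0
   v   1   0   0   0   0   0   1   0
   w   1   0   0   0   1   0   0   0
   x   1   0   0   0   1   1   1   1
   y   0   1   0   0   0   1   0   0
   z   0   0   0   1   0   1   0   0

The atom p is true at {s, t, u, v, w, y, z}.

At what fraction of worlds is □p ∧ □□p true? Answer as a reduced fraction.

s: □p is T, □□p is F. ✗
t: □p is F, □□p is F. ✗
u: □p is F, □□p is F. ✗
v: □p is T, □□p is F. ✗
w: □p is T, □□p is T. ✓
x: □p is F, □□p is F. ✗
y: □p is F, □□p is F. ✗
z: □p is F, □□p is F. ✗
That's 1 of 8 worlds, so 1/8.

1/8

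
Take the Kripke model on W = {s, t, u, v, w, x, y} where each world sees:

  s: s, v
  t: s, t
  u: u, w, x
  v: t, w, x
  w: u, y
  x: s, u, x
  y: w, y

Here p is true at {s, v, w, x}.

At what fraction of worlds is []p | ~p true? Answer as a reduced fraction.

s: []p is T, ~p is F. ✓
t: []p is F, ~p is T. ✓
u: []p is F, ~p is T. ✓
v: []p is F, ~p is F. ✗
w: []p is F, ~p is F. ✗
x: []p is F, ~p is F. ✗
y: []p is F, ~p is T. ✓
That's 4 of 7 worlds, so 4/7.

4/7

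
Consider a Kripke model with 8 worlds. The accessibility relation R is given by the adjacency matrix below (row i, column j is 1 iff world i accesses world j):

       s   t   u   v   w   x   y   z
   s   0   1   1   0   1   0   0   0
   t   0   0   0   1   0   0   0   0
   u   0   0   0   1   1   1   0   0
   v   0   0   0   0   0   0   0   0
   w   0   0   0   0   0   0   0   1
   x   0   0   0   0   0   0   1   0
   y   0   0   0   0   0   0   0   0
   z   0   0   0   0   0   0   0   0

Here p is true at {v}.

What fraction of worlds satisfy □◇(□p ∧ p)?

3/8

s: successors {t, u, w}; ◇(□p ∧ p) there: t:T, u:T, w:F. ✗
t: successors {v}; ◇(□p ∧ p) there: v:F. ✗
u: successors {v, w, x}; ◇(□p ∧ p) there: v:F, w:F, x:F. ✗
v: no successors, so □◇(□p ∧ p) holds vacuously. ✓
w: successors {z}; ◇(□p ∧ p) there: z:F. ✗
x: successors {y}; ◇(□p ∧ p) there: y:F. ✗
y: no successors, so □◇(□p ∧ p) holds vacuously. ✓
z: no successors, so □◇(□p ∧ p) holds vacuously. ✓
That's 3 of 8 worlds, so 3/8.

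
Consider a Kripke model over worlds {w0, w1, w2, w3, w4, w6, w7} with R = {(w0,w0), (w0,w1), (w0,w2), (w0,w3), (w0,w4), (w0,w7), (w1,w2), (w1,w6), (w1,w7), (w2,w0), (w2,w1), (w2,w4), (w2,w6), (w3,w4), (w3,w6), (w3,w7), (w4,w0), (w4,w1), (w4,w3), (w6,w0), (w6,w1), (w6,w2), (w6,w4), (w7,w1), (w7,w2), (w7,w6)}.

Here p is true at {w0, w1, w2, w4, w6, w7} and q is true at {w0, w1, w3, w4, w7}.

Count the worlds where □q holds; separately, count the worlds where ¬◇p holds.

1 and 0

For □q:
w0: successors {w0, w1, w2, w3, w4, w7}; q there: w0:T, w1:T, w2:F, w3:T, w4:T, w7:T. ✗
w1: successors {w2, w6, w7}; q there: w2:F, w6:F, w7:T. ✗
w2: successors {w0, w1, w4, w6}; q there: w0:T, w1:T, w4:T, w6:F. ✗
w3: successors {w4, w6, w7}; q there: w4:T, w6:F, w7:T. ✗
w4: successors {w0, w1, w3}; q there: w0:T, w1:T, w3:T. ✓
w6: successors {w0, w1, w2, w4}; q there: w0:T, w1:T, w2:F, w4:T. ✗
w7: successors {w1, w2, w6}; q there: w1:T, w2:F, w6:F. ✗
— 1 world.
For ¬◇p:
w0: ◇p is T. ✗
w1: ◇p is T. ✗
w2: ◇p is T. ✗
w3: ◇p is T. ✗
w4: ◇p is T. ✗
w6: ◇p is T. ✗
w7: ◇p is T. ✗
— 0 worlds.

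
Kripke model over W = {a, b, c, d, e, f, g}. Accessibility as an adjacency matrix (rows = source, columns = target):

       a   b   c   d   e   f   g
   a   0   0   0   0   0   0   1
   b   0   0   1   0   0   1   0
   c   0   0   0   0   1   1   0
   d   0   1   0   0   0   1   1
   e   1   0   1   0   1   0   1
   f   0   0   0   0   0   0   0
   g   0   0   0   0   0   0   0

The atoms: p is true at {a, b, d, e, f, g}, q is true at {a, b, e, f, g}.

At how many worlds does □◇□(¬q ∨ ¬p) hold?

a: successors {g}; ◇□(¬q ∨ ¬p) there: g:F. ✗
b: successors {c, f}; ◇□(¬q ∨ ¬p) there: c:T, f:F. ✗
c: successors {e, f}; ◇□(¬q ∨ ¬p) there: e:T, f:F. ✗
d: successors {b, f, g}; ◇□(¬q ∨ ¬p) there: b:T, f:F, g:F. ✗
e: successors {a, c, e, g}; ◇□(¬q ∨ ¬p) there: a:T, c:T, e:T, g:F. ✗
f: no successors, so □◇□(¬q ∨ ¬p) holds vacuously. ✓
g: no successors, so □◇□(¬q ∨ ¬p) holds vacuously. ✓
Satisfying worlds: {f, g}.

2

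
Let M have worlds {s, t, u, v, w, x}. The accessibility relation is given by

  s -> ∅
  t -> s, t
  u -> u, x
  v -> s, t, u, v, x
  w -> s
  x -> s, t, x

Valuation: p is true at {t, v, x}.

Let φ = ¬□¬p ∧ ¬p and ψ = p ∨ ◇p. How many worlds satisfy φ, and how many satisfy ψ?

1 and 4

For ¬□¬p ∧ ¬p:
s: ¬□¬p is F, ¬p is T. ✗
t: ¬□¬p is T, ¬p is F. ✗
u: ¬□¬p is T, ¬p is T. ✓
v: ¬□¬p is T, ¬p is F. ✗
w: ¬□¬p is F, ¬p is T. ✗
x: ¬□¬p is T, ¬p is F. ✗
— 1 world.
For p ∨ ◇p:
s: p is F, ◇p is F. ✗
t: p is T, ◇p is T. ✓
u: p is F, ◇p is T. ✓
v: p is T, ◇p is T. ✓
w: p is F, ◇p is F. ✗
x: p is T, ◇p is T. ✓
— 4 worlds.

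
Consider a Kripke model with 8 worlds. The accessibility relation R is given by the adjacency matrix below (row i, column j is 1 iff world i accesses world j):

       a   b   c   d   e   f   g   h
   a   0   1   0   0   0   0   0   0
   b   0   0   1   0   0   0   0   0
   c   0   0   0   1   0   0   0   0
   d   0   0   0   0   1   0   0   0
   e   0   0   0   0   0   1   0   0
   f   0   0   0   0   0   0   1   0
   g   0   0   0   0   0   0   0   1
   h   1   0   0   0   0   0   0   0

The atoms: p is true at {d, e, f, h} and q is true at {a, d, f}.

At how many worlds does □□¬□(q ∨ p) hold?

3

a: successors {b}; □¬□(q ∨ p) there: b:F. ✗
b: successors {c}; □¬□(q ∨ p) there: c:F. ✗
c: successors {d}; □¬□(q ∨ p) there: d:F. ✗
d: successors {e}; □¬□(q ∨ p) there: e:T. ✓
e: successors {f}; □¬□(q ∨ p) there: f:F. ✗
f: successors {g}; □¬□(q ∨ p) there: g:F. ✗
g: successors {h}; □¬□(q ∨ p) there: h:T. ✓
h: successors {a}; □¬□(q ∨ p) there: a:T. ✓
Satisfying worlds: {d, g, h}.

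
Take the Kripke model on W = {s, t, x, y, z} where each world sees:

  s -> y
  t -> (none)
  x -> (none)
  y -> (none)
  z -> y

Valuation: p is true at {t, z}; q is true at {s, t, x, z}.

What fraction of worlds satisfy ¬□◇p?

2/5

s: □◇p is F. ✓
t: □◇p is T. ✗
x: □◇p is T. ✗
y: □◇p is T. ✗
z: □◇p is F. ✓
That's 2 of 5 worlds, so 2/5.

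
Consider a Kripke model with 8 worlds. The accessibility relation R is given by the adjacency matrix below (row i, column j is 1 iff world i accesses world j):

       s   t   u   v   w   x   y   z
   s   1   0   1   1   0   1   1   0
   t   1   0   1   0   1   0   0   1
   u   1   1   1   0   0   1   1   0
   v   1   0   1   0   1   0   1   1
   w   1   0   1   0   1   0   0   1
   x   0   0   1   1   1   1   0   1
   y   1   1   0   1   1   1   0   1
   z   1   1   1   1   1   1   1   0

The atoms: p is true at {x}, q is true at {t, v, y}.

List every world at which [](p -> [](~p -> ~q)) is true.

{t, v, w}

s: successors {s, u, v, x, y}; p -> [](~p -> ~q) there: s:T, u:T, v:T, x:F, y:T. ✗
t: successors {s, u, w, z}; p -> [](~p -> ~q) there: s:T, u:T, w:T, z:T. ✓
u: successors {s, t, u, x, y}; p -> [](~p -> ~q) there: s:T, t:T, u:T, x:F, y:T. ✗
v: successors {s, u, w, y, z}; p -> [](~p -> ~q) there: s:T, u:T, w:T, y:T, z:T. ✓
w: successors {s, u, w, z}; p -> [](~p -> ~q) there: s:T, u:T, w:T, z:T. ✓
x: successors {u, v, w, x, z}; p -> [](~p -> ~q) there: u:T, v:T, w:T, x:F, z:T. ✗
y: successors {s, t, v, w, x, z}; p -> [](~p -> ~q) there: s:T, t:T, v:T, w:T, x:F, z:T. ✗
z: successors {s, t, u, v, w, x, y}; p -> [](~p -> ~q) there: s:T, t:T, u:T, v:T, w:T, x:F, y:T. ✗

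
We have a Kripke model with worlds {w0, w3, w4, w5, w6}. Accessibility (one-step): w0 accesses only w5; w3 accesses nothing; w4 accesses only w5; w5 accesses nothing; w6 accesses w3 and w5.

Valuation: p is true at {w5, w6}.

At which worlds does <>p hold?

{w0, w4, w6}

w0: successors {w5}; p there: w5:T. ✓
w3: no successors, so <>p fails. ✗
w4: successors {w5}; p there: w5:T. ✓
w5: no successors, so <>p fails. ✗
w6: successors {w3, w5}; p there: w3:F, w5:T. ✓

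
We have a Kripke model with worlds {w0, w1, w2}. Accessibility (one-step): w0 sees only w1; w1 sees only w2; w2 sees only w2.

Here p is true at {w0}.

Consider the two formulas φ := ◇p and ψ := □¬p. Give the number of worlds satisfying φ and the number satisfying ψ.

For ◇p:
w0: successors {w1}; p there: w1:F. ✗
w1: successors {w2}; p there: w2:F. ✗
w2: successors {w2}; p there: w2:F. ✗
— 0 worlds.
For □¬p:
w0: successors {w1}; ¬p there: w1:T. ✓
w1: successors {w2}; ¬p there: w2:T. ✓
w2: successors {w2}; ¬p there: w2:T. ✓
— 3 worlds.

0 and 3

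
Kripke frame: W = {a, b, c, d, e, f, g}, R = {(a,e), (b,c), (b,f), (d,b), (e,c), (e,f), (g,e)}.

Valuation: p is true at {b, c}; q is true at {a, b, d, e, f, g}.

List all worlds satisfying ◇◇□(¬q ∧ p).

a: successors {e}; ◇□(¬q ∧ p) there: e:T. ✓
b: successors {c, f}; ◇□(¬q ∧ p) there: c:F, f:F. ✗
c: no successors, so ◇◇□(¬q ∧ p) fails. ✗
d: successors {b}; ◇□(¬q ∧ p) there: b:T. ✓
e: successors {c, f}; ◇□(¬q ∧ p) there: c:F, f:F. ✗
f: no successors, so ◇◇□(¬q ∧ p) fails. ✗
g: successors {e}; ◇□(¬q ∧ p) there: e:T. ✓

{a, d, g}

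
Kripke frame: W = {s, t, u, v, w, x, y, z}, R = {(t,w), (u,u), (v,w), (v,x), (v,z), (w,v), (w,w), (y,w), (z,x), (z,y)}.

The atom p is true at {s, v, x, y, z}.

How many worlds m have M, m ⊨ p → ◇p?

5

s: p is T, ◇p is F. ✗
t: p is F, ◇p is F. ✓
u: p is F, ◇p is F. ✓
v: p is T, ◇p is T. ✓
w: p is F, ◇p is T. ✓
x: p is T, ◇p is F. ✗
y: p is T, ◇p is F. ✗
z: p is T, ◇p is T. ✓
Satisfying worlds: {t, u, v, w, z}.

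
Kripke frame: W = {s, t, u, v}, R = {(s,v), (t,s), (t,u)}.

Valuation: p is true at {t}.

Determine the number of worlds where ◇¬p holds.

s: successors {v}; ¬p there: v:T. ✓
t: successors {s, u}; ¬p there: s:T, u:T. ✓
u: no successors, so ◇¬p fails. ✗
v: no successors, so ◇¬p fails. ✗
Satisfying worlds: {s, t}.

2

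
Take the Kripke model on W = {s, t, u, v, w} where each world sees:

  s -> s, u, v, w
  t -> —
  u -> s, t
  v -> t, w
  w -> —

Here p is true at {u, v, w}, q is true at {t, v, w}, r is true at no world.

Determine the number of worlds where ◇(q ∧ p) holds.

s: successors {s, u, v, w}; q ∧ p there: s:F, u:F, v:T, w:T. ✓
t: no successors, so ◇(q ∧ p) fails. ✗
u: successors {s, t}; q ∧ p there: s:F, t:F. ✗
v: successors {t, w}; q ∧ p there: t:F, w:T. ✓
w: no successors, so ◇(q ∧ p) fails. ✗
Satisfying worlds: {s, v}.

2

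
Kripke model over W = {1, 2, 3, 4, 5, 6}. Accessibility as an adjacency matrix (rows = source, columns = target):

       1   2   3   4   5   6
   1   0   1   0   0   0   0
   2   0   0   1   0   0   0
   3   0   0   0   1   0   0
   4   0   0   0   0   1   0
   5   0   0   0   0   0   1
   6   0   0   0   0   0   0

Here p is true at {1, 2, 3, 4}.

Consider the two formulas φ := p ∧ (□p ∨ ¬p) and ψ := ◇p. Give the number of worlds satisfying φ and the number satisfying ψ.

For p ∧ (□p ∨ ¬p):
1: p is T, □p ∨ ¬p is T. ✓
2: p is T, □p ∨ ¬p is T. ✓
3: p is T, □p ∨ ¬p is T. ✓
4: p is T, □p ∨ ¬p is F. ✗
5: p is F, □p ∨ ¬p is T. ✗
6: p is F, □p ∨ ¬p is T. ✗
— 3 worlds.
For ◇p:
1: successors {2}; p there: 2:T. ✓
2: successors {3}; p there: 3:T. ✓
3: successors {4}; p there: 4:T. ✓
4: successors {5}; p there: 5:F. ✗
5: successors {6}; p there: 6:F. ✗
6: no successors, so ◇p fails. ✗
— 3 worlds.

3 and 3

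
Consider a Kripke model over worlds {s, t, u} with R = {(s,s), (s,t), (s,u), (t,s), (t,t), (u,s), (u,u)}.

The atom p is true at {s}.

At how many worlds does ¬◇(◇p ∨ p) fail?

s: ◇(◇p ∨ p) is T. ✗
t: ◇(◇p ∨ p) is T. ✗
u: ◇(◇p ∨ p) is T. ✗
Satisfying worlds: ∅.
So ¬◇(◇p ∨ p) fails at the other 3 worlds.

3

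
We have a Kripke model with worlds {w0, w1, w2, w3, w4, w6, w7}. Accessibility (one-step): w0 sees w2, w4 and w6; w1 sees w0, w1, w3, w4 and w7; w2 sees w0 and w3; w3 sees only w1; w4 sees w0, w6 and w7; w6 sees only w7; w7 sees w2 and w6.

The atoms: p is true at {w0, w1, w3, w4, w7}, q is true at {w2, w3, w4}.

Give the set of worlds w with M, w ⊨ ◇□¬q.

{w0, w1, w2, w4, w7}

w0: successors {w2, w4, w6}; □¬q there: w2:F, w4:T, w6:T. ✓
w1: successors {w0, w1, w3, w4, w7}; □¬q there: w0:F, w1:F, w3:T, w4:T, w7:F. ✓
w2: successors {w0, w3}; □¬q there: w0:F, w3:T. ✓
w3: successors {w1}; □¬q there: w1:F. ✗
w4: successors {w0, w6, w7}; □¬q there: w0:F, w6:T, w7:F. ✓
w6: successors {w7}; □¬q there: w7:F. ✗
w7: successors {w2, w6}; □¬q there: w2:F, w6:T. ✓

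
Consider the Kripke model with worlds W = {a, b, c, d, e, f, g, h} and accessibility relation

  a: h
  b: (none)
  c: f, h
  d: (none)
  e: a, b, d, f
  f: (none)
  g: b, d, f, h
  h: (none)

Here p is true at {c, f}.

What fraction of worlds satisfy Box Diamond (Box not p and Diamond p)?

a: successors {h}; Diamond (Box not p and Diamond p) there: h:F. ✗
b: no successors, so Box Diamond (Box not p and Diamond p) holds vacuously. ✓
c: successors {f, h}; Diamond (Box not p and Diamond p) there: f:F, h:F. ✗
d: no successors, so Box Diamond (Box not p and Diamond p) holds vacuously. ✓
e: successors {a, b, d, f}; Diamond (Box not p and Diamond p) there: a:F, b:F, d:F, f:F. ✗
f: no successors, so Box Diamond (Box not p and Diamond p) holds vacuously. ✓
g: successors {b, d, f, h}; Diamond (Box not p and Diamond p) there: b:F, d:F, f:F, h:F. ✗
h: no successors, so Box Diamond (Box not p and Diamond p) holds vacuously. ✓
That's 4 of 8 worlds, so 4/8 = 1/2.

1/2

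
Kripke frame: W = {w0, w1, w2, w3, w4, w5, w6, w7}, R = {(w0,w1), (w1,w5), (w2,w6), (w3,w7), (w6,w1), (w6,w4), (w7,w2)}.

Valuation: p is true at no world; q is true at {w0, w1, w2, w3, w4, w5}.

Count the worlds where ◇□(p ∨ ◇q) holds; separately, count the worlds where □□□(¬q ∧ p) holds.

For ◇□(p ∨ ◇q):
w0: successors {w1}; □(p ∨ ◇q) there: w1:F. ✗
w1: successors {w5}; □(p ∨ ◇q) there: w5:T. ✓
w2: successors {w6}; □(p ∨ ◇q) there: w6:F. ✗
w3: successors {w7}; □(p ∨ ◇q) there: w7:F. ✗
w4: no successors, so ◇□(p ∨ ◇q) fails. ✗
w5: no successors, so ◇□(p ∨ ◇q) fails. ✗
w6: successors {w1, w4}; □(p ∨ ◇q) there: w1:F, w4:T. ✓
w7: successors {w2}; □(p ∨ ◇q) there: w2:T. ✓
— 3 worlds.
For □□□(¬q ∧ p):
w0: successors {w1}; □□(¬q ∧ p) there: w1:T. ✓
w1: successors {w5}; □□(¬q ∧ p) there: w5:T. ✓
w2: successors {w6}; □□(¬q ∧ p) there: w6:F. ✗
w3: successors {w7}; □□(¬q ∧ p) there: w7:F. ✗
w4: no successors, so □□□(¬q ∧ p) holds vacuously. ✓
w5: no successors, so □□□(¬q ∧ p) holds vacuously. ✓
w6: successors {w1, w4}; □□(¬q ∧ p) there: w1:T, w4:T. ✓
w7: successors {w2}; □□(¬q ∧ p) there: w2:F. ✗
— 5 worlds.

3 and 5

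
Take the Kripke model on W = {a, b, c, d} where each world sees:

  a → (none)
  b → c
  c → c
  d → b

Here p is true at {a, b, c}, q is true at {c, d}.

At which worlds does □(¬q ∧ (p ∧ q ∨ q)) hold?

a: no successors, so □(¬q ∧ (p ∧ q ∨ q)) holds vacuously. ✓
b: successors {c}; ¬q ∧ (p ∧ q ∨ q) there: c:F. ✗
c: successors {c}; ¬q ∧ (p ∧ q ∨ q) there: c:F. ✗
d: successors {b}; ¬q ∧ (p ∧ q ∨ q) there: b:F. ✗

{a}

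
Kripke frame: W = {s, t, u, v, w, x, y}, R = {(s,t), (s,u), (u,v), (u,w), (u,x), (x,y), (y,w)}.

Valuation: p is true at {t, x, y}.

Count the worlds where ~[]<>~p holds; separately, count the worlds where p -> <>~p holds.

3 and 5

For ~[]<>~p:
s: []<>~p is F. ✓
t: []<>~p is T. ✗
u: []<>~p is F. ✓
v: []<>~p is T. ✗
w: []<>~p is T. ✗
x: []<>~p is T. ✗
y: []<>~p is F. ✓
— 3 worlds.
For p -> <>~p:
s: p is F, <>~p is T. ✓
t: p is T, <>~p is F. ✗
u: p is F, <>~p is T. ✓
v: p is F, <>~p is F. ✓
w: p is F, <>~p is F. ✓
x: p is T, <>~p is F. ✗
y: p is T, <>~p is T. ✓
— 5 worlds.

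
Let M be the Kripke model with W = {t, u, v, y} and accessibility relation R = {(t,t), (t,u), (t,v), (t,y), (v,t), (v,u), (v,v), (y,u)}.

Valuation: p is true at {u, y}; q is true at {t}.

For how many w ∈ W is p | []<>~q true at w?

t: p is F, []<>~q is F. ✗
u: p is T, []<>~q is T. ✓
v: p is F, []<>~q is F. ✗
y: p is T, []<>~q is F. ✓
Satisfying worlds: {u, y}.

2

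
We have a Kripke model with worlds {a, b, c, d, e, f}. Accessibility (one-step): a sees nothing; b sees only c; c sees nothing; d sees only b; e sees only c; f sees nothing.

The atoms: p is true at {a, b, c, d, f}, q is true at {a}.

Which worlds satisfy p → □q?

{a, c, e, f}

a: p is T, □q is T. ✓
b: p is T, □q is F. ✗
c: p is T, □q is T. ✓
d: p is T, □q is F. ✗
e: p is F, □q is F. ✓
f: p is T, □q is T. ✓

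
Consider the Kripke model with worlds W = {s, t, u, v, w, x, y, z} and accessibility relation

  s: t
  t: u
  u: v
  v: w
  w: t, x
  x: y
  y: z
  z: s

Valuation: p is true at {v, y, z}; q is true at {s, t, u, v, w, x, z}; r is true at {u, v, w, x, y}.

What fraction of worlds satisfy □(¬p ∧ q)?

s: successors {t}; ¬p ∧ q there: t:T. ✓
t: successors {u}; ¬p ∧ q there: u:T. ✓
u: successors {v}; ¬p ∧ q there: v:F. ✗
v: successors {w}; ¬p ∧ q there: w:T. ✓
w: successors {t, x}; ¬p ∧ q there: t:T, x:T. ✓
x: successors {y}; ¬p ∧ q there: y:F. ✗
y: successors {z}; ¬p ∧ q there: z:F. ✗
z: successors {s}; ¬p ∧ q there: s:T. ✓
That's 5 of 8 worlds, so 5/8.

5/8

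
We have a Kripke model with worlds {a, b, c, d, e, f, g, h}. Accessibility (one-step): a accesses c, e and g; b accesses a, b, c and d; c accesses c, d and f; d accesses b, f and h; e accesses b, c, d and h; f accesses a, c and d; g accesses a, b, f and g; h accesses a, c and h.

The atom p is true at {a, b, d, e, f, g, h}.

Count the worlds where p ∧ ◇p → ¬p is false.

7

a: p ∧ ◇p is T, ¬p is F. ✗
b: p ∧ ◇p is T, ¬p is F. ✗
c: p ∧ ◇p is F, ¬p is T. ✓
d: p ∧ ◇p is T, ¬p is F. ✗
e: p ∧ ◇p is T, ¬p is F. ✗
f: p ∧ ◇p is T, ¬p is F. ✗
g: p ∧ ◇p is T, ¬p is F. ✗
h: p ∧ ◇p is T, ¬p is F. ✗
Satisfying worlds: {c}.
So p ∧ ◇p → ¬p fails at the other 7 worlds.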